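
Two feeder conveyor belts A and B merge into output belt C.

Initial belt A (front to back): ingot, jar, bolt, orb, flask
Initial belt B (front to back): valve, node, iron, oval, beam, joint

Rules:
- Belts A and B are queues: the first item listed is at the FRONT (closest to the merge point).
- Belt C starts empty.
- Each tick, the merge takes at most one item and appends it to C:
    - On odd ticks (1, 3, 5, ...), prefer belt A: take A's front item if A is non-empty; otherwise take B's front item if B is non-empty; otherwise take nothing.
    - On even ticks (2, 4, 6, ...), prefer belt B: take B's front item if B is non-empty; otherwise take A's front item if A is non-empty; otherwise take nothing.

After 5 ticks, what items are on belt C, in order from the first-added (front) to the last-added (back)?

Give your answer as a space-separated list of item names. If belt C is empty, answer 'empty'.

Tick 1: prefer A, take ingot from A; A=[jar,bolt,orb,flask] B=[valve,node,iron,oval,beam,joint] C=[ingot]
Tick 2: prefer B, take valve from B; A=[jar,bolt,orb,flask] B=[node,iron,oval,beam,joint] C=[ingot,valve]
Tick 3: prefer A, take jar from A; A=[bolt,orb,flask] B=[node,iron,oval,beam,joint] C=[ingot,valve,jar]
Tick 4: prefer B, take node from B; A=[bolt,orb,flask] B=[iron,oval,beam,joint] C=[ingot,valve,jar,node]
Tick 5: prefer A, take bolt from A; A=[orb,flask] B=[iron,oval,beam,joint] C=[ingot,valve,jar,node,bolt]

Answer: ingot valve jar node bolt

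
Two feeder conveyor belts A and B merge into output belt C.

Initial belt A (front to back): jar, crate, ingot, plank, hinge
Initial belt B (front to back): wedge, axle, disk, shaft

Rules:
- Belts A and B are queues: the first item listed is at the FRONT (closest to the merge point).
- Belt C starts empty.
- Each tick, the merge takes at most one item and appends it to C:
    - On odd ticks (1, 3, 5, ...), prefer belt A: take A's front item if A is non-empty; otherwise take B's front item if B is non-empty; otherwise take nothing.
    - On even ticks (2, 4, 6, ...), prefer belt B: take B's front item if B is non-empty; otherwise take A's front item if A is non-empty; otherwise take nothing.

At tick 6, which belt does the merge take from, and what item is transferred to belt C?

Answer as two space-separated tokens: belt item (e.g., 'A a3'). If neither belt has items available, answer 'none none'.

Answer: B disk

Derivation:
Tick 1: prefer A, take jar from A; A=[crate,ingot,plank,hinge] B=[wedge,axle,disk,shaft] C=[jar]
Tick 2: prefer B, take wedge from B; A=[crate,ingot,plank,hinge] B=[axle,disk,shaft] C=[jar,wedge]
Tick 3: prefer A, take crate from A; A=[ingot,plank,hinge] B=[axle,disk,shaft] C=[jar,wedge,crate]
Tick 4: prefer B, take axle from B; A=[ingot,plank,hinge] B=[disk,shaft] C=[jar,wedge,crate,axle]
Tick 5: prefer A, take ingot from A; A=[plank,hinge] B=[disk,shaft] C=[jar,wedge,crate,axle,ingot]
Tick 6: prefer B, take disk from B; A=[plank,hinge] B=[shaft] C=[jar,wedge,crate,axle,ingot,disk]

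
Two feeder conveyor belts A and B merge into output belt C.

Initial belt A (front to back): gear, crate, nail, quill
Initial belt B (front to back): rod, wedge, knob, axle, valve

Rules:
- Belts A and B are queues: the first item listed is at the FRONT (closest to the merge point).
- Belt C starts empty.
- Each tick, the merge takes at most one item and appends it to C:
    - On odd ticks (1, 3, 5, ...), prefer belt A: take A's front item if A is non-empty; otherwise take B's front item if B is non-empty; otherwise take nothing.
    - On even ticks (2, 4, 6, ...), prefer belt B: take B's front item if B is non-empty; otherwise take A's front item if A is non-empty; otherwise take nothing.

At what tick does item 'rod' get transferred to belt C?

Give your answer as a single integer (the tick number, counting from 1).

Answer: 2

Derivation:
Tick 1: prefer A, take gear from A; A=[crate,nail,quill] B=[rod,wedge,knob,axle,valve] C=[gear]
Tick 2: prefer B, take rod from B; A=[crate,nail,quill] B=[wedge,knob,axle,valve] C=[gear,rod]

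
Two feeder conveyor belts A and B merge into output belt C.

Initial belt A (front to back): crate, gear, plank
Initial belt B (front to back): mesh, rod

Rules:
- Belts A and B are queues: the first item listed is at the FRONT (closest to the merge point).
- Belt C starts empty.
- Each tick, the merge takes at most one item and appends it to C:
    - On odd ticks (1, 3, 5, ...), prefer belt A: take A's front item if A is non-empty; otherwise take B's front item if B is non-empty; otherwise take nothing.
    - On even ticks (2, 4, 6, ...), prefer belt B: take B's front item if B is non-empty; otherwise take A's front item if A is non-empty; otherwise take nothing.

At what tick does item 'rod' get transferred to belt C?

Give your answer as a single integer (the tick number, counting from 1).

Tick 1: prefer A, take crate from A; A=[gear,plank] B=[mesh,rod] C=[crate]
Tick 2: prefer B, take mesh from B; A=[gear,plank] B=[rod] C=[crate,mesh]
Tick 3: prefer A, take gear from A; A=[plank] B=[rod] C=[crate,mesh,gear]
Tick 4: prefer B, take rod from B; A=[plank] B=[-] C=[crate,mesh,gear,rod]

Answer: 4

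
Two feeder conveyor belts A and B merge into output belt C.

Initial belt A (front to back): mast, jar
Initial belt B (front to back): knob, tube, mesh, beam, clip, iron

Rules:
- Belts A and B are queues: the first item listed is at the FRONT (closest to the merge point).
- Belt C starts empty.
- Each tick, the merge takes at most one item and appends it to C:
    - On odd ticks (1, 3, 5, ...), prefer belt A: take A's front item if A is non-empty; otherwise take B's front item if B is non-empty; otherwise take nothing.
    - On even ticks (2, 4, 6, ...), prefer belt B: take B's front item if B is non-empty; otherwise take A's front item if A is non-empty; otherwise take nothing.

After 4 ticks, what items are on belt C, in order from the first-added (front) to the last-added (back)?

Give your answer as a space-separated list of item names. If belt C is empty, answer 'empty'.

Answer: mast knob jar tube

Derivation:
Tick 1: prefer A, take mast from A; A=[jar] B=[knob,tube,mesh,beam,clip,iron] C=[mast]
Tick 2: prefer B, take knob from B; A=[jar] B=[tube,mesh,beam,clip,iron] C=[mast,knob]
Tick 3: prefer A, take jar from A; A=[-] B=[tube,mesh,beam,clip,iron] C=[mast,knob,jar]
Tick 4: prefer B, take tube from B; A=[-] B=[mesh,beam,clip,iron] C=[mast,knob,jar,tube]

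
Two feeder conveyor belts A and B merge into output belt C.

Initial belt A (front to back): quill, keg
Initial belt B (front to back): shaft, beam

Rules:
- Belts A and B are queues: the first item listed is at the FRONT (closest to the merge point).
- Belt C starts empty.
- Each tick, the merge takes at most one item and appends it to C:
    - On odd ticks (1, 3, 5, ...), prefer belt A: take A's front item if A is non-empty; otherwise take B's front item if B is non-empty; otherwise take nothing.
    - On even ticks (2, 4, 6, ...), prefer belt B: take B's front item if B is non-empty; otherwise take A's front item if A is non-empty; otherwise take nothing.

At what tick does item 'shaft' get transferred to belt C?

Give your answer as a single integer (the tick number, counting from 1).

Tick 1: prefer A, take quill from A; A=[keg] B=[shaft,beam] C=[quill]
Tick 2: prefer B, take shaft from B; A=[keg] B=[beam] C=[quill,shaft]

Answer: 2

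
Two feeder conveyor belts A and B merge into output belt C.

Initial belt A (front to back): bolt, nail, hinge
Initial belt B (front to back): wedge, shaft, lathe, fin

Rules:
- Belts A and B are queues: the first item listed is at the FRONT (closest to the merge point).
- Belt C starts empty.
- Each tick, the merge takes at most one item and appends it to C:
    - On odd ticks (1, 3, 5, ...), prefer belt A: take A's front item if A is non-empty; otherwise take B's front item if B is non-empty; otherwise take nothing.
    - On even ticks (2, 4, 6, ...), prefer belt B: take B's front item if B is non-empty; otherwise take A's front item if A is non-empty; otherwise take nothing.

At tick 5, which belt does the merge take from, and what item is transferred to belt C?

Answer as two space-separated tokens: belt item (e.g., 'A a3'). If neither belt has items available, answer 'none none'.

Answer: A hinge

Derivation:
Tick 1: prefer A, take bolt from A; A=[nail,hinge] B=[wedge,shaft,lathe,fin] C=[bolt]
Tick 2: prefer B, take wedge from B; A=[nail,hinge] B=[shaft,lathe,fin] C=[bolt,wedge]
Tick 3: prefer A, take nail from A; A=[hinge] B=[shaft,lathe,fin] C=[bolt,wedge,nail]
Tick 4: prefer B, take shaft from B; A=[hinge] B=[lathe,fin] C=[bolt,wedge,nail,shaft]
Tick 5: prefer A, take hinge from A; A=[-] B=[lathe,fin] C=[bolt,wedge,nail,shaft,hinge]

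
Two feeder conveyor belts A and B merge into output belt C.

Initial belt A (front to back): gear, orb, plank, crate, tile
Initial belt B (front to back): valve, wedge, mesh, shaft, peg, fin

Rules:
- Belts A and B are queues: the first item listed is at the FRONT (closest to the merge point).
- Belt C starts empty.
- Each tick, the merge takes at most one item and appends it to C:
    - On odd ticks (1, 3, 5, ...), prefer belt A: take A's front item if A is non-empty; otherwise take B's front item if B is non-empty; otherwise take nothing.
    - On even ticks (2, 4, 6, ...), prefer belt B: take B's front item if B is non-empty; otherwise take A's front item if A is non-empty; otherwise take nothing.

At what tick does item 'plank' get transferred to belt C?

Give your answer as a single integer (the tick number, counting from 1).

Answer: 5

Derivation:
Tick 1: prefer A, take gear from A; A=[orb,plank,crate,tile] B=[valve,wedge,mesh,shaft,peg,fin] C=[gear]
Tick 2: prefer B, take valve from B; A=[orb,plank,crate,tile] B=[wedge,mesh,shaft,peg,fin] C=[gear,valve]
Tick 3: prefer A, take orb from A; A=[plank,crate,tile] B=[wedge,mesh,shaft,peg,fin] C=[gear,valve,orb]
Tick 4: prefer B, take wedge from B; A=[plank,crate,tile] B=[mesh,shaft,peg,fin] C=[gear,valve,orb,wedge]
Tick 5: prefer A, take plank from A; A=[crate,tile] B=[mesh,shaft,peg,fin] C=[gear,valve,orb,wedge,plank]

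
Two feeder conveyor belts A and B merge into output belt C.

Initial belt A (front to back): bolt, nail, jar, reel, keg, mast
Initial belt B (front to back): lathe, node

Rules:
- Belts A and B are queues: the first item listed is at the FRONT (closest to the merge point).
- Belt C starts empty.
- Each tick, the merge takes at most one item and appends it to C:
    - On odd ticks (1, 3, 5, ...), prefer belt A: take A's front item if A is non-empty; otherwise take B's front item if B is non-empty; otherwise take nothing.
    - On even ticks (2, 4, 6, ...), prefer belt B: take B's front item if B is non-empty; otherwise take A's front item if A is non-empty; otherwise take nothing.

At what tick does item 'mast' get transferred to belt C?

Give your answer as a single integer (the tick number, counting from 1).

Tick 1: prefer A, take bolt from A; A=[nail,jar,reel,keg,mast] B=[lathe,node] C=[bolt]
Tick 2: prefer B, take lathe from B; A=[nail,jar,reel,keg,mast] B=[node] C=[bolt,lathe]
Tick 3: prefer A, take nail from A; A=[jar,reel,keg,mast] B=[node] C=[bolt,lathe,nail]
Tick 4: prefer B, take node from B; A=[jar,reel,keg,mast] B=[-] C=[bolt,lathe,nail,node]
Tick 5: prefer A, take jar from A; A=[reel,keg,mast] B=[-] C=[bolt,lathe,nail,node,jar]
Tick 6: prefer B, take reel from A; A=[keg,mast] B=[-] C=[bolt,lathe,nail,node,jar,reel]
Tick 7: prefer A, take keg from A; A=[mast] B=[-] C=[bolt,lathe,nail,node,jar,reel,keg]
Tick 8: prefer B, take mast from A; A=[-] B=[-] C=[bolt,lathe,nail,node,jar,reel,keg,mast]

Answer: 8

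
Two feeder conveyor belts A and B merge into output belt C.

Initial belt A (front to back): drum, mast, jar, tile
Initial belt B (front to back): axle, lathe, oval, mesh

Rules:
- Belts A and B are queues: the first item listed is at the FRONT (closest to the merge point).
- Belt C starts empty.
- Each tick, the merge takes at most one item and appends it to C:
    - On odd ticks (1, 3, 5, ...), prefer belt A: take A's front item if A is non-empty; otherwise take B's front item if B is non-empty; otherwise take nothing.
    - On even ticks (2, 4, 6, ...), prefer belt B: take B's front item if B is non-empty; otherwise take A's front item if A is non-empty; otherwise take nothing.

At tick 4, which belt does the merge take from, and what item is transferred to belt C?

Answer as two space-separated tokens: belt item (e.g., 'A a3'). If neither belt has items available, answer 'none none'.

Answer: B lathe

Derivation:
Tick 1: prefer A, take drum from A; A=[mast,jar,tile] B=[axle,lathe,oval,mesh] C=[drum]
Tick 2: prefer B, take axle from B; A=[mast,jar,tile] B=[lathe,oval,mesh] C=[drum,axle]
Tick 3: prefer A, take mast from A; A=[jar,tile] B=[lathe,oval,mesh] C=[drum,axle,mast]
Tick 4: prefer B, take lathe from B; A=[jar,tile] B=[oval,mesh] C=[drum,axle,mast,lathe]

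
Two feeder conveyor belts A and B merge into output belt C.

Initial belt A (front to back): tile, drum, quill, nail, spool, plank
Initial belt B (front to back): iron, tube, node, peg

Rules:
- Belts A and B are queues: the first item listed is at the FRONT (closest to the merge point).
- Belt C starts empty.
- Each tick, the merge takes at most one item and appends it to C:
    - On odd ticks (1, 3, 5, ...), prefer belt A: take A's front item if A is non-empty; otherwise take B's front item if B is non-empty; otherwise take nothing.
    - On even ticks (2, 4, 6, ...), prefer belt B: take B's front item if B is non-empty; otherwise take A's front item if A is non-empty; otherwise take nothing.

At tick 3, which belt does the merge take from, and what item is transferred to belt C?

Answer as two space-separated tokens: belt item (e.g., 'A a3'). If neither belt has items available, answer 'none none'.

Answer: A drum

Derivation:
Tick 1: prefer A, take tile from A; A=[drum,quill,nail,spool,plank] B=[iron,tube,node,peg] C=[tile]
Tick 2: prefer B, take iron from B; A=[drum,quill,nail,spool,plank] B=[tube,node,peg] C=[tile,iron]
Tick 3: prefer A, take drum from A; A=[quill,nail,spool,plank] B=[tube,node,peg] C=[tile,iron,drum]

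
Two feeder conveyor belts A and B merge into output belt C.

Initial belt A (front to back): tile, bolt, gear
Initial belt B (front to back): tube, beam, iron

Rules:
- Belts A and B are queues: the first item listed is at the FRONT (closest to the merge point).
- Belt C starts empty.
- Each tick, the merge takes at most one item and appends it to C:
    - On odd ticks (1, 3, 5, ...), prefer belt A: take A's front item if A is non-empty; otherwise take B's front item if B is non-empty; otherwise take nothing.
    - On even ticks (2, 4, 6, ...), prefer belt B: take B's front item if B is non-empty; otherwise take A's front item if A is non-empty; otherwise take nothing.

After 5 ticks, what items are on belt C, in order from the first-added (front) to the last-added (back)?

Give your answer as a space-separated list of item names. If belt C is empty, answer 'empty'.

Answer: tile tube bolt beam gear

Derivation:
Tick 1: prefer A, take tile from A; A=[bolt,gear] B=[tube,beam,iron] C=[tile]
Tick 2: prefer B, take tube from B; A=[bolt,gear] B=[beam,iron] C=[tile,tube]
Tick 3: prefer A, take bolt from A; A=[gear] B=[beam,iron] C=[tile,tube,bolt]
Tick 4: prefer B, take beam from B; A=[gear] B=[iron] C=[tile,tube,bolt,beam]
Tick 5: prefer A, take gear from A; A=[-] B=[iron] C=[tile,tube,bolt,beam,gear]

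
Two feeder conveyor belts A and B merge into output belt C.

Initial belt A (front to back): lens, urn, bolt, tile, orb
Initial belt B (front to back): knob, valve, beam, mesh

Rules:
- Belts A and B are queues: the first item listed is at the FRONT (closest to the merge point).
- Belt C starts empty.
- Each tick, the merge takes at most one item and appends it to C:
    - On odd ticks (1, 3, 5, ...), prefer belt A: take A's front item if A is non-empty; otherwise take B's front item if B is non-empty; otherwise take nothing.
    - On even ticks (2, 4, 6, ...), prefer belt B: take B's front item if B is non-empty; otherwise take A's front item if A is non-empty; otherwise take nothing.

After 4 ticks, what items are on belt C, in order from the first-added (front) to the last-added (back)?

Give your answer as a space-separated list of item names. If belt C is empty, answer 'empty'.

Answer: lens knob urn valve

Derivation:
Tick 1: prefer A, take lens from A; A=[urn,bolt,tile,orb] B=[knob,valve,beam,mesh] C=[lens]
Tick 2: prefer B, take knob from B; A=[urn,bolt,tile,orb] B=[valve,beam,mesh] C=[lens,knob]
Tick 3: prefer A, take urn from A; A=[bolt,tile,orb] B=[valve,beam,mesh] C=[lens,knob,urn]
Tick 4: prefer B, take valve from B; A=[bolt,tile,orb] B=[beam,mesh] C=[lens,knob,urn,valve]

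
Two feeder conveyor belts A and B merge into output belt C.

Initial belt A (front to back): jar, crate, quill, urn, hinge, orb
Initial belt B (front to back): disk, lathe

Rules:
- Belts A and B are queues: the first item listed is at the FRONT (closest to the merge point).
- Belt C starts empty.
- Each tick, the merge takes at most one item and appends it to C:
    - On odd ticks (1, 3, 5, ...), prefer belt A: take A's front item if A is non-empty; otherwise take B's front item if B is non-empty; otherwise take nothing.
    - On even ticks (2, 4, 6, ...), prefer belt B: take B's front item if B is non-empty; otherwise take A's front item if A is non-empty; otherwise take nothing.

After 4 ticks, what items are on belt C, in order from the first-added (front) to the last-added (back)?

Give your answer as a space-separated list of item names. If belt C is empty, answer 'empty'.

Tick 1: prefer A, take jar from A; A=[crate,quill,urn,hinge,orb] B=[disk,lathe] C=[jar]
Tick 2: prefer B, take disk from B; A=[crate,quill,urn,hinge,orb] B=[lathe] C=[jar,disk]
Tick 3: prefer A, take crate from A; A=[quill,urn,hinge,orb] B=[lathe] C=[jar,disk,crate]
Tick 4: prefer B, take lathe from B; A=[quill,urn,hinge,orb] B=[-] C=[jar,disk,crate,lathe]

Answer: jar disk crate lathe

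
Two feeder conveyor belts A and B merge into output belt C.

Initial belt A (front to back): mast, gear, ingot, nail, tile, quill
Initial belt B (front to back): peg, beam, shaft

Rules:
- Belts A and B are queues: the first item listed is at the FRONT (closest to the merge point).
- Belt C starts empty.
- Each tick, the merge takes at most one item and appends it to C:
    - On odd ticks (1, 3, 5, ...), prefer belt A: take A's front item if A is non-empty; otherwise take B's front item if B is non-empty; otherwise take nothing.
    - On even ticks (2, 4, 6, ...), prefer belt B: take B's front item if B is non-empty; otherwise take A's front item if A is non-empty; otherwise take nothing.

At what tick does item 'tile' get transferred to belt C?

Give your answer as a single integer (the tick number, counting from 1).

Answer: 8

Derivation:
Tick 1: prefer A, take mast from A; A=[gear,ingot,nail,tile,quill] B=[peg,beam,shaft] C=[mast]
Tick 2: prefer B, take peg from B; A=[gear,ingot,nail,tile,quill] B=[beam,shaft] C=[mast,peg]
Tick 3: prefer A, take gear from A; A=[ingot,nail,tile,quill] B=[beam,shaft] C=[mast,peg,gear]
Tick 4: prefer B, take beam from B; A=[ingot,nail,tile,quill] B=[shaft] C=[mast,peg,gear,beam]
Tick 5: prefer A, take ingot from A; A=[nail,tile,quill] B=[shaft] C=[mast,peg,gear,beam,ingot]
Tick 6: prefer B, take shaft from B; A=[nail,tile,quill] B=[-] C=[mast,peg,gear,beam,ingot,shaft]
Tick 7: prefer A, take nail from A; A=[tile,quill] B=[-] C=[mast,peg,gear,beam,ingot,shaft,nail]
Tick 8: prefer B, take tile from A; A=[quill] B=[-] C=[mast,peg,gear,beam,ingot,shaft,nail,tile]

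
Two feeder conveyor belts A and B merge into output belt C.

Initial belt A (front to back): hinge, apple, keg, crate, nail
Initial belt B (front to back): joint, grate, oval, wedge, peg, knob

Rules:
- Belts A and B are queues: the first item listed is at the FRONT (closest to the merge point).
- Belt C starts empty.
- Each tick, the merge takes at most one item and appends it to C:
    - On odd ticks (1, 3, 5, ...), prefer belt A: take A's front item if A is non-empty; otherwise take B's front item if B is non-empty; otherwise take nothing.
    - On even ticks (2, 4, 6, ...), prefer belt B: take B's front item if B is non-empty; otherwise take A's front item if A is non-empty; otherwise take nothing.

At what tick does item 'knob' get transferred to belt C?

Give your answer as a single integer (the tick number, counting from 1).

Tick 1: prefer A, take hinge from A; A=[apple,keg,crate,nail] B=[joint,grate,oval,wedge,peg,knob] C=[hinge]
Tick 2: prefer B, take joint from B; A=[apple,keg,crate,nail] B=[grate,oval,wedge,peg,knob] C=[hinge,joint]
Tick 3: prefer A, take apple from A; A=[keg,crate,nail] B=[grate,oval,wedge,peg,knob] C=[hinge,joint,apple]
Tick 4: prefer B, take grate from B; A=[keg,crate,nail] B=[oval,wedge,peg,knob] C=[hinge,joint,apple,grate]
Tick 5: prefer A, take keg from A; A=[crate,nail] B=[oval,wedge,peg,knob] C=[hinge,joint,apple,grate,keg]
Tick 6: prefer B, take oval from B; A=[crate,nail] B=[wedge,peg,knob] C=[hinge,joint,apple,grate,keg,oval]
Tick 7: prefer A, take crate from A; A=[nail] B=[wedge,peg,knob] C=[hinge,joint,apple,grate,keg,oval,crate]
Tick 8: prefer B, take wedge from B; A=[nail] B=[peg,knob] C=[hinge,joint,apple,grate,keg,oval,crate,wedge]
Tick 9: prefer A, take nail from A; A=[-] B=[peg,knob] C=[hinge,joint,apple,grate,keg,oval,crate,wedge,nail]
Tick 10: prefer B, take peg from B; A=[-] B=[knob] C=[hinge,joint,apple,grate,keg,oval,crate,wedge,nail,peg]
Tick 11: prefer A, take knob from B; A=[-] B=[-] C=[hinge,joint,apple,grate,keg,oval,crate,wedge,nail,peg,knob]

Answer: 11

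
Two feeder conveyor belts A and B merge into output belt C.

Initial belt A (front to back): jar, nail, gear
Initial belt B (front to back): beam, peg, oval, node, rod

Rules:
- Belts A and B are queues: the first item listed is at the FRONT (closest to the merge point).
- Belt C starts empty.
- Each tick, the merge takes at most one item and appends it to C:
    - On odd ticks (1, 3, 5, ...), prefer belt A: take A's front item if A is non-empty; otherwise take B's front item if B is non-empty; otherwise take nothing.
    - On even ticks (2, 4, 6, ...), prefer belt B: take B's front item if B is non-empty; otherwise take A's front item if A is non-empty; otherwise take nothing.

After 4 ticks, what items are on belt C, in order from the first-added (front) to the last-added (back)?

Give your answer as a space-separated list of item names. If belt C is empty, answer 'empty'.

Tick 1: prefer A, take jar from A; A=[nail,gear] B=[beam,peg,oval,node,rod] C=[jar]
Tick 2: prefer B, take beam from B; A=[nail,gear] B=[peg,oval,node,rod] C=[jar,beam]
Tick 3: prefer A, take nail from A; A=[gear] B=[peg,oval,node,rod] C=[jar,beam,nail]
Tick 4: prefer B, take peg from B; A=[gear] B=[oval,node,rod] C=[jar,beam,nail,peg]

Answer: jar beam nail peg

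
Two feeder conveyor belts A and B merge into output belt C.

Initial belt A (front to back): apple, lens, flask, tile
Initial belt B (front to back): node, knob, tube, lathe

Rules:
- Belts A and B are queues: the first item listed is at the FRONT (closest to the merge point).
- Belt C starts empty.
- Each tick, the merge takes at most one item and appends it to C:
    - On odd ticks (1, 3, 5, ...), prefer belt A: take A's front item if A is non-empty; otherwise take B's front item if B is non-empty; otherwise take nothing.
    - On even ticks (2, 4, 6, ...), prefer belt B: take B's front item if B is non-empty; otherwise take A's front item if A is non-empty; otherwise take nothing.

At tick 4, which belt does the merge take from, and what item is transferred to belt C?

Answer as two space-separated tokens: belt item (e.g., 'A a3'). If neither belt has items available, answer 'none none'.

Tick 1: prefer A, take apple from A; A=[lens,flask,tile] B=[node,knob,tube,lathe] C=[apple]
Tick 2: prefer B, take node from B; A=[lens,flask,tile] B=[knob,tube,lathe] C=[apple,node]
Tick 3: prefer A, take lens from A; A=[flask,tile] B=[knob,tube,lathe] C=[apple,node,lens]
Tick 4: prefer B, take knob from B; A=[flask,tile] B=[tube,lathe] C=[apple,node,lens,knob]

Answer: B knob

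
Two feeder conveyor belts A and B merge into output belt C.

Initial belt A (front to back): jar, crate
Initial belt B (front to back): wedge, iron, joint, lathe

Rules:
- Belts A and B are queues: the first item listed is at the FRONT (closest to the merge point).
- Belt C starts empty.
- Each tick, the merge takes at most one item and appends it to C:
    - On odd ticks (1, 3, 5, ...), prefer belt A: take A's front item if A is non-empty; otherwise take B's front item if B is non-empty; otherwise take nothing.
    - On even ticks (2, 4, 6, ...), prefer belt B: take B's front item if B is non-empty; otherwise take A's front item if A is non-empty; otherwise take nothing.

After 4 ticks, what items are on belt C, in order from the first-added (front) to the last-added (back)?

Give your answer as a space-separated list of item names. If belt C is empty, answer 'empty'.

Tick 1: prefer A, take jar from A; A=[crate] B=[wedge,iron,joint,lathe] C=[jar]
Tick 2: prefer B, take wedge from B; A=[crate] B=[iron,joint,lathe] C=[jar,wedge]
Tick 3: prefer A, take crate from A; A=[-] B=[iron,joint,lathe] C=[jar,wedge,crate]
Tick 4: prefer B, take iron from B; A=[-] B=[joint,lathe] C=[jar,wedge,crate,iron]

Answer: jar wedge crate iron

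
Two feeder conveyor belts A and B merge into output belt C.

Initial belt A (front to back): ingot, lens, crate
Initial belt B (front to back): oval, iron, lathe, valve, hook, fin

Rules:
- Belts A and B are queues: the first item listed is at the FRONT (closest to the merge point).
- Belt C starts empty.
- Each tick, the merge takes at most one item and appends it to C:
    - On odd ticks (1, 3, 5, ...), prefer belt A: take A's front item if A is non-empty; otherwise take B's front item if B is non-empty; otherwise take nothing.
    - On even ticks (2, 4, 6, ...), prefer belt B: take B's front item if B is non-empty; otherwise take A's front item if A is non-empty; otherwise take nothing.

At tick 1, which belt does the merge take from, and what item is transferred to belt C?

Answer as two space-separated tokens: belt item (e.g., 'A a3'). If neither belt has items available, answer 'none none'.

Tick 1: prefer A, take ingot from A; A=[lens,crate] B=[oval,iron,lathe,valve,hook,fin] C=[ingot]

Answer: A ingot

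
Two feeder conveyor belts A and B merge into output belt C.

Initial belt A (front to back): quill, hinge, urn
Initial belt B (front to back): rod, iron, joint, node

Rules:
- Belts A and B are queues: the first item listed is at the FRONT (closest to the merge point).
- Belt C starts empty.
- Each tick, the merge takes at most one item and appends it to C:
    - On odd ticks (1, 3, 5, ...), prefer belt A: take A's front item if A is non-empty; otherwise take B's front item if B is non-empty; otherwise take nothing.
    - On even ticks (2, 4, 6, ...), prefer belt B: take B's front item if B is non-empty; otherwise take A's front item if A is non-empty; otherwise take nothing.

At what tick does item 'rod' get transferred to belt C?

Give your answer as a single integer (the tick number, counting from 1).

Tick 1: prefer A, take quill from A; A=[hinge,urn] B=[rod,iron,joint,node] C=[quill]
Tick 2: prefer B, take rod from B; A=[hinge,urn] B=[iron,joint,node] C=[quill,rod]

Answer: 2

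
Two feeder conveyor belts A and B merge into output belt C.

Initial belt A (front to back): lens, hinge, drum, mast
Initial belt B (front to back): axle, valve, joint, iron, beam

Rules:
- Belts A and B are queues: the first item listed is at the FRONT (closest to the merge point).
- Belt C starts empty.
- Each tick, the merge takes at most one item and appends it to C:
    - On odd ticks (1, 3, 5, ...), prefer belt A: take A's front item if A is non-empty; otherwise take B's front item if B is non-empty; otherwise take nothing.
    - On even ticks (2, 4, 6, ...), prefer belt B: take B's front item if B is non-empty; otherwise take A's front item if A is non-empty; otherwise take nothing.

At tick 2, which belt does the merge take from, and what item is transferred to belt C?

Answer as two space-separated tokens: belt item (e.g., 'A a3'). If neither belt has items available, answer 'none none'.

Tick 1: prefer A, take lens from A; A=[hinge,drum,mast] B=[axle,valve,joint,iron,beam] C=[lens]
Tick 2: prefer B, take axle from B; A=[hinge,drum,mast] B=[valve,joint,iron,beam] C=[lens,axle]

Answer: B axle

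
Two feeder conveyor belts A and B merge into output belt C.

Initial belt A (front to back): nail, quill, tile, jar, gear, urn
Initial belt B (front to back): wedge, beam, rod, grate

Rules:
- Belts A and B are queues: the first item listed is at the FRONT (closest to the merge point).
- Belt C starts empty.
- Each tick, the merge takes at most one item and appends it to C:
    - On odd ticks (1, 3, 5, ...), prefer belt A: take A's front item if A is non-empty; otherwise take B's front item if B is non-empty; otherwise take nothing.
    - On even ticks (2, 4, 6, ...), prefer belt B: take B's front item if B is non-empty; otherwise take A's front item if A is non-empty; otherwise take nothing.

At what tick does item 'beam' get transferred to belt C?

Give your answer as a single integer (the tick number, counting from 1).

Answer: 4

Derivation:
Tick 1: prefer A, take nail from A; A=[quill,tile,jar,gear,urn] B=[wedge,beam,rod,grate] C=[nail]
Tick 2: prefer B, take wedge from B; A=[quill,tile,jar,gear,urn] B=[beam,rod,grate] C=[nail,wedge]
Tick 3: prefer A, take quill from A; A=[tile,jar,gear,urn] B=[beam,rod,grate] C=[nail,wedge,quill]
Tick 4: prefer B, take beam from B; A=[tile,jar,gear,urn] B=[rod,grate] C=[nail,wedge,quill,beam]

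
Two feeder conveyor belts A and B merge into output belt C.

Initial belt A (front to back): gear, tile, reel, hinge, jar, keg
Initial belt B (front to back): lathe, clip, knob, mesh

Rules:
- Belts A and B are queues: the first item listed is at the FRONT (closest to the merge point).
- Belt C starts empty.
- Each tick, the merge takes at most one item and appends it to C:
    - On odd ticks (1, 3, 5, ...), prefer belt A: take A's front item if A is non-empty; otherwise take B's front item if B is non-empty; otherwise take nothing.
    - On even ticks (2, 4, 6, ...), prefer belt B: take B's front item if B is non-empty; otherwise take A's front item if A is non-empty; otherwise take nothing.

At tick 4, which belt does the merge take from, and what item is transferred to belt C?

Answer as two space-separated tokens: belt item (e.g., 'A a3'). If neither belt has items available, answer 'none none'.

Answer: B clip

Derivation:
Tick 1: prefer A, take gear from A; A=[tile,reel,hinge,jar,keg] B=[lathe,clip,knob,mesh] C=[gear]
Tick 2: prefer B, take lathe from B; A=[tile,reel,hinge,jar,keg] B=[clip,knob,mesh] C=[gear,lathe]
Tick 3: prefer A, take tile from A; A=[reel,hinge,jar,keg] B=[clip,knob,mesh] C=[gear,lathe,tile]
Tick 4: prefer B, take clip from B; A=[reel,hinge,jar,keg] B=[knob,mesh] C=[gear,lathe,tile,clip]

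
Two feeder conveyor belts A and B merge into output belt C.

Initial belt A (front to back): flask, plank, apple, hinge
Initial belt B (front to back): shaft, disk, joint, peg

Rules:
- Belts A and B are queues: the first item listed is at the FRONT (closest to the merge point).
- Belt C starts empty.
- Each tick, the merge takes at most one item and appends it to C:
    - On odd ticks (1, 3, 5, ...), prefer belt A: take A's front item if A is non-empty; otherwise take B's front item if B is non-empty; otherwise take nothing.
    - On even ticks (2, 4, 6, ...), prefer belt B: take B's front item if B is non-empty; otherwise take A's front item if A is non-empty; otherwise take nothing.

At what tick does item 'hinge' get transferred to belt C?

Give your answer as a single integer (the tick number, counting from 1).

Tick 1: prefer A, take flask from A; A=[plank,apple,hinge] B=[shaft,disk,joint,peg] C=[flask]
Tick 2: prefer B, take shaft from B; A=[plank,apple,hinge] B=[disk,joint,peg] C=[flask,shaft]
Tick 3: prefer A, take plank from A; A=[apple,hinge] B=[disk,joint,peg] C=[flask,shaft,plank]
Tick 4: prefer B, take disk from B; A=[apple,hinge] B=[joint,peg] C=[flask,shaft,plank,disk]
Tick 5: prefer A, take apple from A; A=[hinge] B=[joint,peg] C=[flask,shaft,plank,disk,apple]
Tick 6: prefer B, take joint from B; A=[hinge] B=[peg] C=[flask,shaft,plank,disk,apple,joint]
Tick 7: prefer A, take hinge from A; A=[-] B=[peg] C=[flask,shaft,plank,disk,apple,joint,hinge]

Answer: 7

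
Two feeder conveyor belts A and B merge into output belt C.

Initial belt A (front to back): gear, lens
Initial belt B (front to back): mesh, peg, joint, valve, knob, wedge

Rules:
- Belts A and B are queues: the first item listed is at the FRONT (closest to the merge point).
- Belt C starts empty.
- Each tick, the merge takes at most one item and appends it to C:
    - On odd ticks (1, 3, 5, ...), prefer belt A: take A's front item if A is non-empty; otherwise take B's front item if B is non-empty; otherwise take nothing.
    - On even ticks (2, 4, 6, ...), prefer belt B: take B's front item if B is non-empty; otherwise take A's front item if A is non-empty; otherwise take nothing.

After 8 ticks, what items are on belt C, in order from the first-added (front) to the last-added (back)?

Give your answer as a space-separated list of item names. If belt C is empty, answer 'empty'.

Tick 1: prefer A, take gear from A; A=[lens] B=[mesh,peg,joint,valve,knob,wedge] C=[gear]
Tick 2: prefer B, take mesh from B; A=[lens] B=[peg,joint,valve,knob,wedge] C=[gear,mesh]
Tick 3: prefer A, take lens from A; A=[-] B=[peg,joint,valve,knob,wedge] C=[gear,mesh,lens]
Tick 4: prefer B, take peg from B; A=[-] B=[joint,valve,knob,wedge] C=[gear,mesh,lens,peg]
Tick 5: prefer A, take joint from B; A=[-] B=[valve,knob,wedge] C=[gear,mesh,lens,peg,joint]
Tick 6: prefer B, take valve from B; A=[-] B=[knob,wedge] C=[gear,mesh,lens,peg,joint,valve]
Tick 7: prefer A, take knob from B; A=[-] B=[wedge] C=[gear,mesh,lens,peg,joint,valve,knob]
Tick 8: prefer B, take wedge from B; A=[-] B=[-] C=[gear,mesh,lens,peg,joint,valve,knob,wedge]

Answer: gear mesh lens peg joint valve knob wedge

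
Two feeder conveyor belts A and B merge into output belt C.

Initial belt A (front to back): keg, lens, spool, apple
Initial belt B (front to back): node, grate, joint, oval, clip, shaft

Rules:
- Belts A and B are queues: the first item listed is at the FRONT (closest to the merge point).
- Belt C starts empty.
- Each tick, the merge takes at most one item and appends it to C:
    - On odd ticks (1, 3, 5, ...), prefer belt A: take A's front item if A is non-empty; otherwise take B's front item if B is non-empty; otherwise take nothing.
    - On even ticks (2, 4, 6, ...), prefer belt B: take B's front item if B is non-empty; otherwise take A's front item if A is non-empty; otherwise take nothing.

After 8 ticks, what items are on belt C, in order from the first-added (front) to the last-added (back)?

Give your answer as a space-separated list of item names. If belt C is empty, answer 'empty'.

Answer: keg node lens grate spool joint apple oval

Derivation:
Tick 1: prefer A, take keg from A; A=[lens,spool,apple] B=[node,grate,joint,oval,clip,shaft] C=[keg]
Tick 2: prefer B, take node from B; A=[lens,spool,apple] B=[grate,joint,oval,clip,shaft] C=[keg,node]
Tick 3: prefer A, take lens from A; A=[spool,apple] B=[grate,joint,oval,clip,shaft] C=[keg,node,lens]
Tick 4: prefer B, take grate from B; A=[spool,apple] B=[joint,oval,clip,shaft] C=[keg,node,lens,grate]
Tick 5: prefer A, take spool from A; A=[apple] B=[joint,oval,clip,shaft] C=[keg,node,lens,grate,spool]
Tick 6: prefer B, take joint from B; A=[apple] B=[oval,clip,shaft] C=[keg,node,lens,grate,spool,joint]
Tick 7: prefer A, take apple from A; A=[-] B=[oval,clip,shaft] C=[keg,node,lens,grate,spool,joint,apple]
Tick 8: prefer B, take oval from B; A=[-] B=[clip,shaft] C=[keg,node,lens,grate,spool,joint,apple,oval]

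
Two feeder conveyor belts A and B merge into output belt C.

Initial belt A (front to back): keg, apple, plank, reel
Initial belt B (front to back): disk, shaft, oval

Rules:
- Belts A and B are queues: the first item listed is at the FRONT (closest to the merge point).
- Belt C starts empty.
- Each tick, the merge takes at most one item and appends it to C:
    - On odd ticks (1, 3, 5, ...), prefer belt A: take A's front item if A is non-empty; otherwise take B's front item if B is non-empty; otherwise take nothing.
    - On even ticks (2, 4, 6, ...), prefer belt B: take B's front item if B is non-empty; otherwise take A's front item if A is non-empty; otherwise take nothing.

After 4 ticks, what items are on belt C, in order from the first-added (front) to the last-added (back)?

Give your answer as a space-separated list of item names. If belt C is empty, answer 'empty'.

Answer: keg disk apple shaft

Derivation:
Tick 1: prefer A, take keg from A; A=[apple,plank,reel] B=[disk,shaft,oval] C=[keg]
Tick 2: prefer B, take disk from B; A=[apple,plank,reel] B=[shaft,oval] C=[keg,disk]
Tick 3: prefer A, take apple from A; A=[plank,reel] B=[shaft,oval] C=[keg,disk,apple]
Tick 4: prefer B, take shaft from B; A=[plank,reel] B=[oval] C=[keg,disk,apple,shaft]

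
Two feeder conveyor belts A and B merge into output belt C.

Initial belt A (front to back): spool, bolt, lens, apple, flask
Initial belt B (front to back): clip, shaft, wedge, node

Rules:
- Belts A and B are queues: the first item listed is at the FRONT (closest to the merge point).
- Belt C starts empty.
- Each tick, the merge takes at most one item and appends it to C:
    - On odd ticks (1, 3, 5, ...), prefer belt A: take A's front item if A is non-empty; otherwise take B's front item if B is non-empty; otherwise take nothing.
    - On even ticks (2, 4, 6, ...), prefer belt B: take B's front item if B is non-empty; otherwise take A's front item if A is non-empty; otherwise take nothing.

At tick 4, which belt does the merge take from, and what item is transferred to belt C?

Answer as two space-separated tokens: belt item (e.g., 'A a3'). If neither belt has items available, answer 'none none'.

Answer: B shaft

Derivation:
Tick 1: prefer A, take spool from A; A=[bolt,lens,apple,flask] B=[clip,shaft,wedge,node] C=[spool]
Tick 2: prefer B, take clip from B; A=[bolt,lens,apple,flask] B=[shaft,wedge,node] C=[spool,clip]
Tick 3: prefer A, take bolt from A; A=[lens,apple,flask] B=[shaft,wedge,node] C=[spool,clip,bolt]
Tick 4: prefer B, take shaft from B; A=[lens,apple,flask] B=[wedge,node] C=[spool,clip,bolt,shaft]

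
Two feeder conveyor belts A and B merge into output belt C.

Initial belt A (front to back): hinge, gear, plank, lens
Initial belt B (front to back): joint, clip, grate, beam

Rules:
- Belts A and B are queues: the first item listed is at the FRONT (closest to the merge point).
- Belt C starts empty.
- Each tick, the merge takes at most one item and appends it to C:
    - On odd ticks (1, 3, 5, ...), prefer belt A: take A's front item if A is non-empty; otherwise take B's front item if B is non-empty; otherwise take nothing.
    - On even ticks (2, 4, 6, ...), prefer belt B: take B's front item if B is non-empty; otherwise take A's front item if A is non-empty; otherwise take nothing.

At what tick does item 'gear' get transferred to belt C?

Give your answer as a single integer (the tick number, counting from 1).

Tick 1: prefer A, take hinge from A; A=[gear,plank,lens] B=[joint,clip,grate,beam] C=[hinge]
Tick 2: prefer B, take joint from B; A=[gear,plank,lens] B=[clip,grate,beam] C=[hinge,joint]
Tick 3: prefer A, take gear from A; A=[plank,lens] B=[clip,grate,beam] C=[hinge,joint,gear]

Answer: 3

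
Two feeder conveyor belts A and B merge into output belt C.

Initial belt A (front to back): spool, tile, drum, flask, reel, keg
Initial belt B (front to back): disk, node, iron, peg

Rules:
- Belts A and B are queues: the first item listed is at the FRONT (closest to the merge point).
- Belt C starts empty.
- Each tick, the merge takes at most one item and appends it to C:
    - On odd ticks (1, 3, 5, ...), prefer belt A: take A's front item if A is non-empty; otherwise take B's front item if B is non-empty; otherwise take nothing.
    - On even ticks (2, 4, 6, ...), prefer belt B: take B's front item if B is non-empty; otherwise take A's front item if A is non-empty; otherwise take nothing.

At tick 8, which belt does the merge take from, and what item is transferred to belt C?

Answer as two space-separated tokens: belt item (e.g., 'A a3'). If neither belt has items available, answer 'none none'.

Tick 1: prefer A, take spool from A; A=[tile,drum,flask,reel,keg] B=[disk,node,iron,peg] C=[spool]
Tick 2: prefer B, take disk from B; A=[tile,drum,flask,reel,keg] B=[node,iron,peg] C=[spool,disk]
Tick 3: prefer A, take tile from A; A=[drum,flask,reel,keg] B=[node,iron,peg] C=[spool,disk,tile]
Tick 4: prefer B, take node from B; A=[drum,flask,reel,keg] B=[iron,peg] C=[spool,disk,tile,node]
Tick 5: prefer A, take drum from A; A=[flask,reel,keg] B=[iron,peg] C=[spool,disk,tile,node,drum]
Tick 6: prefer B, take iron from B; A=[flask,reel,keg] B=[peg] C=[spool,disk,tile,node,drum,iron]
Tick 7: prefer A, take flask from A; A=[reel,keg] B=[peg] C=[spool,disk,tile,node,drum,iron,flask]
Tick 8: prefer B, take peg from B; A=[reel,keg] B=[-] C=[spool,disk,tile,node,drum,iron,flask,peg]

Answer: B peg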